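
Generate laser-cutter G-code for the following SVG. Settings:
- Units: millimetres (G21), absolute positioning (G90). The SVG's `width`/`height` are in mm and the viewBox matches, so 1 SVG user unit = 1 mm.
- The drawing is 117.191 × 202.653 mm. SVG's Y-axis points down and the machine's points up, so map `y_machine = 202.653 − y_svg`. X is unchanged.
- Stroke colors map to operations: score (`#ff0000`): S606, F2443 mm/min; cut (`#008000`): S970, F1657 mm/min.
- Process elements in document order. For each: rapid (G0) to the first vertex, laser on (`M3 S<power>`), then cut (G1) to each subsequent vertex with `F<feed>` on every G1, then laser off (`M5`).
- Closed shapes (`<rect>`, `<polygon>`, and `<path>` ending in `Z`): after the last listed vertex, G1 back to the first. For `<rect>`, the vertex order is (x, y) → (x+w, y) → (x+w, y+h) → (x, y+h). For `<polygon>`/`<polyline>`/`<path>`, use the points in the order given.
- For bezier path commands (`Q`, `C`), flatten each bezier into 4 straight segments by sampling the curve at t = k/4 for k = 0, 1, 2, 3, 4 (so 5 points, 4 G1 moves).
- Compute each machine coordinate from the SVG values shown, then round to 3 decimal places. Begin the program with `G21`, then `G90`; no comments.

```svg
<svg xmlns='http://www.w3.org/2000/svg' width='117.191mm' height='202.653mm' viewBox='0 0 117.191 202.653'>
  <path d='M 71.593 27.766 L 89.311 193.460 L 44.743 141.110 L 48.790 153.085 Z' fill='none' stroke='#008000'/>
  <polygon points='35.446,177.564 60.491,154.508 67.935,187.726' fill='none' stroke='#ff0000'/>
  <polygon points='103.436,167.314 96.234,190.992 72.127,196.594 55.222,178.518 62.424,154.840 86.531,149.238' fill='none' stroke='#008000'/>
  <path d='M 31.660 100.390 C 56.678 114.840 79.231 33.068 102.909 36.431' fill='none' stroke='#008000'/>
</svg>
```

G21
G90
G0 X71.593 Y174.887
M3 S970
G1 X89.311 Y9.193 F1657
G1 X44.743 Y61.543 F1657
G1 X48.790 Y49.568 F1657
G1 X71.593 Y174.887 F1657
M5
G0 X35.446 Y25.089
M3 S606
G1 X60.491 Y48.145 F2443
G1 X67.935 Y14.927 F2443
G1 X35.446 Y25.089 F2443
M5
G0 X103.436 Y35.339
M3 S970
G1 X96.234 Y11.661 F1657
G1 X72.127 Y6.059 F1657
G1 X55.222 Y24.135 F1657
G1 X62.424 Y47.813 F1657
G1 X86.531 Y53.415 F1657
G1 X103.436 Y35.339 F1657
M5
G0 X31.660 Y102.263
M3 S970
G1 X50.017 Y106.633 F1657
G1 X67.787 Y130.085 F1657
G1 X85.305 Y155.615 F1657
G1 X102.909 Y166.222 F1657
M5

viewBox `0 0 117.191 202.653` with mm width/height → 1 unit = 1 mm. Flip: y_m = 202.653 − y_svg.

**Shape 1** — `<path>` closed polygon, stroke `#008000` → cut (S970, F1657). Machine vertices: (71.593,174.887) → (89.311,9.193) → (44.743,61.543) → (48.790,49.568) → (71.593,174.887). Closed: final G1 returns to the first vertex.

**Shape 2** — `<polygon>` regular polygon, stroke `#ff0000` → score (S606, F2443). Machine vertices: (35.446,25.089) → (60.491,48.145) → (67.935,14.927) → (35.446,25.089). Closed: final G1 returns to the first vertex.

**Shape 3** — `<polygon>` regular polygon, stroke `#008000` → cut (S970, F1657). Machine vertices: (103.436,35.339) → (96.234,11.661) → (72.127,6.059) → (55.222,24.135) → (62.424,47.813) → (86.531,53.415) → (103.436,35.339). Closed: final G1 returns to the first vertex.

**Shape 4** — `<path>` cubic bezier, stroke `#008000` → cut (S970, F1657). Control points (SVG): P0=(31.660,100.390), P1=(56.678,114.840), P2=(79.231,33.068), P3=(102.909,36.431); sampled at t=k/4. Machine vertices: (31.660,102.263) → (50.017,106.633) → (67.787,130.085) → (85.305,155.615) → (102.909,166.222). Open path.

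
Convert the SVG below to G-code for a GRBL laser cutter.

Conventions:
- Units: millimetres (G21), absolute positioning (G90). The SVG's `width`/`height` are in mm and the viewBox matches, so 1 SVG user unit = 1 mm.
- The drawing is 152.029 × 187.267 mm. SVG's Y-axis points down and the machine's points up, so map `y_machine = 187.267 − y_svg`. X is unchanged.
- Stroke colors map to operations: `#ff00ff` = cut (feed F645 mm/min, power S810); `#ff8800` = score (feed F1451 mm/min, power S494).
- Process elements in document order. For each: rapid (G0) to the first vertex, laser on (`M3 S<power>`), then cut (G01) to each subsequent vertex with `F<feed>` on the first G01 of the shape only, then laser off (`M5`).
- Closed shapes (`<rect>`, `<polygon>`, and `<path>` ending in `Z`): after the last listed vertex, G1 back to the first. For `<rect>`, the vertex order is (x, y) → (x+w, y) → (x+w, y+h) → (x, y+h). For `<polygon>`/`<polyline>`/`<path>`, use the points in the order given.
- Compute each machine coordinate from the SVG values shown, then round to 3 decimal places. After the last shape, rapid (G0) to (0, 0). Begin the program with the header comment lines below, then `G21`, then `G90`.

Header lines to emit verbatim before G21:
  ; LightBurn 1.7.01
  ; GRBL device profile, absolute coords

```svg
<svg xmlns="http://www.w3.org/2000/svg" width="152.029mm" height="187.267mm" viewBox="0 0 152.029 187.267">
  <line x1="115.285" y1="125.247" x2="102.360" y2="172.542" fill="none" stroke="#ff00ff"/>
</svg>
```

1 u = 1 mm; y_m = 187.267 − y.

[1] `<line>` line segment, #ff00ff→cut S810 F645: (115.285,62.020) → (102.360,14.725)

; LightBurn 1.7.01
; GRBL device profile, absolute coords
G21
G90
G0 X115.285 Y62.020
M3 S810
G01 X102.360 Y14.725 F645
M5
G0 X0.000 Y0.000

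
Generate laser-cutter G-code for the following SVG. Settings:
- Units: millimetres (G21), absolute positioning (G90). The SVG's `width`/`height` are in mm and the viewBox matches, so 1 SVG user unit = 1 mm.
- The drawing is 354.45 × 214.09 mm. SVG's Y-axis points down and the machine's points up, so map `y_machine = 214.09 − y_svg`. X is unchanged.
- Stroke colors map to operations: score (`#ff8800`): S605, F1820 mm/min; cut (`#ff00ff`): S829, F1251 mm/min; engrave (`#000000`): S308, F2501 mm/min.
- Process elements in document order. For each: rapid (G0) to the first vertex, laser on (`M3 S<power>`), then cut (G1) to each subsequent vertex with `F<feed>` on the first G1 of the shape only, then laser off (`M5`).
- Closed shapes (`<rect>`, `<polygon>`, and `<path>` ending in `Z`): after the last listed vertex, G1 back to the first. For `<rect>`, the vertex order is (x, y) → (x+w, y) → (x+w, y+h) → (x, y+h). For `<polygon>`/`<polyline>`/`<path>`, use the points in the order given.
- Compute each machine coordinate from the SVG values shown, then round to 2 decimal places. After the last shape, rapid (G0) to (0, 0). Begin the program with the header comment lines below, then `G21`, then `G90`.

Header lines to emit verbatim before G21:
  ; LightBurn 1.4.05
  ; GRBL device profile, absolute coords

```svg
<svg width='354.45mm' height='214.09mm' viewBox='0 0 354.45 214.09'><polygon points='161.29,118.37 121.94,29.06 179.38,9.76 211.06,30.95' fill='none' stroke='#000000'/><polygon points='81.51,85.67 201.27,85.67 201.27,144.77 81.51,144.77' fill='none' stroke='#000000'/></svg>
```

viewBox `0 0 354.45 214.09` with mm width/height → 1 unit = 1 mm. Flip: y_m = 214.09 − y_svg.

**Shape 1** — `<polygon>` closed polygon, stroke `#000000` → engrave (S308, F2501). Machine vertices: (161.29,95.72) → (121.94,185.03) → (179.38,204.33) → (211.06,183.14) → (161.29,95.72). Closed: final G1 returns to the first vertex.

**Shape 2** — `<polygon>` rectangle, stroke `#000000` → engrave (S308, F2501). Machine vertices: (81.51,128.42) → (201.27,128.42) → (201.27,69.32) → (81.51,69.32) → (81.51,128.42). Closed: final G1 returns to the first vertex.

; LightBurn 1.4.05
; GRBL device profile, absolute coords
G21
G90
G0 X161.29 Y95.72
M3 S308
G1 X121.94 Y185.03 F2501
G1 X179.38 Y204.33
G1 X211.06 Y183.14
G1 X161.29 Y95.72
M5
G0 X81.51 Y128.42
M3 S308
G1 X201.27 Y128.42 F2501
G1 X201.27 Y69.32
G1 X81.51 Y69.32
G1 X81.51 Y128.42
M5
G0 X0.00 Y0.00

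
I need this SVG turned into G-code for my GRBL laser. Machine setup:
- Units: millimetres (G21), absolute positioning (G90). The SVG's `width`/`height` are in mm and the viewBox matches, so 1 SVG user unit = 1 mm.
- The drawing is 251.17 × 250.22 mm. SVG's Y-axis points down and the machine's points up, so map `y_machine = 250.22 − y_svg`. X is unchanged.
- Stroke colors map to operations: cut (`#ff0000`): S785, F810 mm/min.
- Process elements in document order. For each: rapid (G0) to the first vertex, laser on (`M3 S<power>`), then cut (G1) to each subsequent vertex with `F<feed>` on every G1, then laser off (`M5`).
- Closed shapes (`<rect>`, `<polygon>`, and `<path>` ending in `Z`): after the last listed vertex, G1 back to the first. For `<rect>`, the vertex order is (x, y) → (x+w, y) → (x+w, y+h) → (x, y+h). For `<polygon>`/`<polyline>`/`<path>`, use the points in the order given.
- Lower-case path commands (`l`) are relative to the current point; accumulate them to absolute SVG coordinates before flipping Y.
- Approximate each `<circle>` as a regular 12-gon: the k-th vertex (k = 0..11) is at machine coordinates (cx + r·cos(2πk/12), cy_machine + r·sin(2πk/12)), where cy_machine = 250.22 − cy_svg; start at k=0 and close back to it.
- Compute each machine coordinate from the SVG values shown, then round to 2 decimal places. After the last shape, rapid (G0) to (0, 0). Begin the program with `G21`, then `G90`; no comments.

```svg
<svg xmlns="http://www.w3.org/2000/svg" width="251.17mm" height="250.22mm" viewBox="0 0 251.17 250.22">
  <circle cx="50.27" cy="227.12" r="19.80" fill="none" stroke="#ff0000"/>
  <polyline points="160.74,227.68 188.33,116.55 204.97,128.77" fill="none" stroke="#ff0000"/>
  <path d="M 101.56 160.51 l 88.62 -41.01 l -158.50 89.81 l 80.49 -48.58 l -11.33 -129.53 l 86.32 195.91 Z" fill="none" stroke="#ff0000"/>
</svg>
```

viewBox `0 0 251.17 250.22` with mm width/height → 1 unit = 1 mm. Flip: y_m = 250.22 − y_svg.

**Shape 1** — `<circle>` circle, stroke `#ff0000` → cut (S785, F810). Machine vertices: (70.07,23.10) → (67.42,33.00) → (60.17,40.25) → (50.27,42.90) → (40.37,40.25) → (33.12,33.00) → (30.47,23.10) → (33.12,13.20) → (40.37,5.95) → (50.27,3.30) → (60.17,5.95) → (67.42,13.20) → (70.07,23.10). Closed: final G1 returns to the first vertex.

**Shape 2** — `<polyline>` open polyline, stroke `#ff0000` → cut (S785, F810). Machine vertices: (160.74,22.54) → (188.33,133.67) → (204.97,121.45). Open path.

**Shape 3** — `<path>` closed polygon, stroke `#ff0000` → cut (S785, F810). Machine vertices: (101.56,89.71) → (190.18,130.72) → (31.68,40.91) → (112.17,89.49) → (100.84,219.02) → (187.16,23.11) → (101.56,89.71). Closed: final G1 returns to the first vertex.

G21
G90
G0 X70.07 Y23.10
M3 S785
G1 X67.42 Y33.00 F810
G1 X60.17 Y40.25 F810
G1 X50.27 Y42.90 F810
G1 X40.37 Y40.25 F810
G1 X33.12 Y33.00 F810
G1 X30.47 Y23.10 F810
G1 X33.12 Y13.20 F810
G1 X40.37 Y5.95 F810
G1 X50.27 Y3.30 F810
G1 X60.17 Y5.95 F810
G1 X67.42 Y13.20 F810
G1 X70.07 Y23.10 F810
M5
G0 X160.74 Y22.54
M3 S785
G1 X188.33 Y133.67 F810
G1 X204.97 Y121.45 F810
M5
G0 X101.56 Y89.71
M3 S785
G1 X190.18 Y130.72 F810
G1 X31.68 Y40.91 F810
G1 X112.17 Y89.49 F810
G1 X100.84 Y219.02 F810
G1 X187.16 Y23.11 F810
G1 X101.56 Y89.71 F810
M5
G0 X0.00 Y0.00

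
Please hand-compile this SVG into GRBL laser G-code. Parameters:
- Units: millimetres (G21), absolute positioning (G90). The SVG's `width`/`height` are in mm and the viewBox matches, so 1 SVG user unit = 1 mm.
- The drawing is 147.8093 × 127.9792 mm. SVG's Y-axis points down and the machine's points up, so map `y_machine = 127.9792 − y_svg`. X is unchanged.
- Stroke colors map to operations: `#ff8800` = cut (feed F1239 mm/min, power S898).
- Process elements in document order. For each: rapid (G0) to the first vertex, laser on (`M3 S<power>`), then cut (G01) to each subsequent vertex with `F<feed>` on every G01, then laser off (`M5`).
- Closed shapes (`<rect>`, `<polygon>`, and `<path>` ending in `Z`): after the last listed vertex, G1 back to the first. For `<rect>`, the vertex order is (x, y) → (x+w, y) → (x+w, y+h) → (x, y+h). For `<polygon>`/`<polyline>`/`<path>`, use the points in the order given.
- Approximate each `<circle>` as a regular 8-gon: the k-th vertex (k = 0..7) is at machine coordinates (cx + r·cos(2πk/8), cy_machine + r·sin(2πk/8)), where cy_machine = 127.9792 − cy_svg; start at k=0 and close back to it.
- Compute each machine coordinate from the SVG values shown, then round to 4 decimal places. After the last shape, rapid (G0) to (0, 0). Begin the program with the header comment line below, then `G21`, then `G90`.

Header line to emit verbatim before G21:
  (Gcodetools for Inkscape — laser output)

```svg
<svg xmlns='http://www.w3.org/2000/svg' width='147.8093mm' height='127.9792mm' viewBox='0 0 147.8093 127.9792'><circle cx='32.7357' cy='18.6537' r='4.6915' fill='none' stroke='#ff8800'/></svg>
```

Since the viewBox matches the mm dimensions, user units are millimetres directly. The only transform is the Y-flip y_m = 127.9792 − y_svg.

Shape 1 is a circle drawn with `<circle>`. Its stroke #ff8800 means cut at S898, F1239. After flipping Y the toolpath is (37.4272,109.3255) → (36.0531,112.6429) → (32.7357,114.0170) → (29.4183,112.6429) → (28.0442,109.3255) → (29.4183,106.0081) → (32.7357,104.6340) → (36.0531,106.0081) → (37.4272,109.3255), returning to the start.

(Gcodetools for Inkscape — laser output)
G21
G90
G0 X37.4272 Y109.3255
M3 S898
G01 X36.0531 Y112.6429 F1239
G01 X32.7357 Y114.0170 F1239
G01 X29.4183 Y112.6429 F1239
G01 X28.0442 Y109.3255 F1239
G01 X29.4183 Y106.0081 F1239
G01 X32.7357 Y104.6340 F1239
G01 X36.0531 Y106.0081 F1239
G01 X37.4272 Y109.3255 F1239
M5
G0 X0.0000 Y0.0000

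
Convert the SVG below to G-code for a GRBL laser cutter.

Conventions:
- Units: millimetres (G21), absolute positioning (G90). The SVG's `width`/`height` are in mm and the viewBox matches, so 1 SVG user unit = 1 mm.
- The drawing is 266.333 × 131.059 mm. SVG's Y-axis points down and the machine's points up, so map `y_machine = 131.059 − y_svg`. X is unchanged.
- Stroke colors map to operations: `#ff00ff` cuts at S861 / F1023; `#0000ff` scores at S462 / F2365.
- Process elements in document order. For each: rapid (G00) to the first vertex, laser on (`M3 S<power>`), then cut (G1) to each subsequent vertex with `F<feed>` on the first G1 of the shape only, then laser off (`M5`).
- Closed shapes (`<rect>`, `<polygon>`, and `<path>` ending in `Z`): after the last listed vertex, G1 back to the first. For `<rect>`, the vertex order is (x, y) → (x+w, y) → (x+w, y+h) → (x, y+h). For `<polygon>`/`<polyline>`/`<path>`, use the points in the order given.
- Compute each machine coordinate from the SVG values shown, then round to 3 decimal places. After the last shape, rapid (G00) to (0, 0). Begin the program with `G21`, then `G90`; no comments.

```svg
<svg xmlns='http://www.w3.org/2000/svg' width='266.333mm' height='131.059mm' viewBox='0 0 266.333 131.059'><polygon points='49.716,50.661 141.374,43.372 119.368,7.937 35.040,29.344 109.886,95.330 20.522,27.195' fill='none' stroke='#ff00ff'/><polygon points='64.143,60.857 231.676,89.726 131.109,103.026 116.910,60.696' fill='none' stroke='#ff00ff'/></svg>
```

G21
G90
G00 X49.716 Y80.398
M3 S861
G1 X141.374 Y87.687 F1023
G1 X119.368 Y123.122
G1 X35.040 Y101.715
G1 X109.886 Y35.729
G1 X20.522 Y103.864
G1 X49.716 Y80.398
M5
G00 X64.143 Y70.202
M3 S861
G1 X231.676 Y41.333 F1023
G1 X131.109 Y28.033
G1 X116.910 Y70.363
G1 X64.143 Y70.202
M5
G00 X0.000 Y0.000

Since the viewBox matches the mm dimensions, user units are millimetres directly. The only transform is the Y-flip y_m = 131.059 − y_svg.

Shape 1 is a closed polygon drawn with `<polygon>`. Its stroke #ff00ff means cut at S861, F1023. After flipping Y the toolpath is (49.716,80.398) → (141.374,87.687) → (119.368,123.122) → (35.040,101.715) → (109.886,35.729) → (20.522,103.864) → (49.716,80.398), returning to the start.

Shape 2 is a closed polygon drawn with `<polygon>`. Its stroke #ff00ff means cut at S861, F1023. After flipping Y the toolpath is (64.143,70.202) → (231.676,41.333) → (131.109,28.033) → (116.910,70.363) → (64.143,70.202), returning to the start.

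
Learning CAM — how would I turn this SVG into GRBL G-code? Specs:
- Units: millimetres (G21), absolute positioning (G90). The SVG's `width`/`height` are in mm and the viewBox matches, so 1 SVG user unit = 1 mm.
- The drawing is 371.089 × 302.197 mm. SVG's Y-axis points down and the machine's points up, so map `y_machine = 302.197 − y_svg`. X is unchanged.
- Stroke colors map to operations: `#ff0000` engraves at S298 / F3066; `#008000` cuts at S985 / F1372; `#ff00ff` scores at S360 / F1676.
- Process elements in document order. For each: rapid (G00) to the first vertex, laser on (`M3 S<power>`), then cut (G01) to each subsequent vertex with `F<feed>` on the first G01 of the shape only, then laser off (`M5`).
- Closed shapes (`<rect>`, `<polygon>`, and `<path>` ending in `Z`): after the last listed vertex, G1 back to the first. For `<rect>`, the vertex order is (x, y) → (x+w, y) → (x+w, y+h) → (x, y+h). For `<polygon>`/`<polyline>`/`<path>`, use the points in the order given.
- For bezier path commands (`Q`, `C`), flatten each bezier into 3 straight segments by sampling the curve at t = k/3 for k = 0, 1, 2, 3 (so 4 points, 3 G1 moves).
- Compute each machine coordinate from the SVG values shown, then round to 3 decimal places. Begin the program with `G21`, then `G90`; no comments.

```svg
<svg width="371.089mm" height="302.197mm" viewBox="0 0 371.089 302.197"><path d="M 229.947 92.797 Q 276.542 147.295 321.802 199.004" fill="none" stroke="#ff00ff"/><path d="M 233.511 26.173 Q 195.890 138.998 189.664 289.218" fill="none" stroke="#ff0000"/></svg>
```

Since the viewBox matches the mm dimensions, user units are millimetres directly. The only transform is the Y-flip y_m = 302.197 − y_svg.

Shape 1 is a quadratic bezier drawn with `<path>`. Its stroke #ff00ff means score at S360, F1676. After flipping Y the toolpath is (229.947,209.400) → (260.862,173.378) → (291.480,137.976) → (321.802,103.193).

Shape 2 is a quadratic bezier drawn with `<path>`. Its stroke #ff0000 means engrave at S298, F3066. After flipping Y the toolpath is (233.511,276.024) → (211.919,196.652) → (197.303,108.971) → (189.664,12.979).

G21
G90
G00 X229.947 Y209.400
M3 S360
G01 X260.862 Y173.378 F1676
G01 X291.480 Y137.976
G01 X321.802 Y103.193
M5
G00 X233.511 Y276.024
M3 S298
G01 X211.919 Y196.652 F3066
G01 X197.303 Y108.971
G01 X189.664 Y12.979
M5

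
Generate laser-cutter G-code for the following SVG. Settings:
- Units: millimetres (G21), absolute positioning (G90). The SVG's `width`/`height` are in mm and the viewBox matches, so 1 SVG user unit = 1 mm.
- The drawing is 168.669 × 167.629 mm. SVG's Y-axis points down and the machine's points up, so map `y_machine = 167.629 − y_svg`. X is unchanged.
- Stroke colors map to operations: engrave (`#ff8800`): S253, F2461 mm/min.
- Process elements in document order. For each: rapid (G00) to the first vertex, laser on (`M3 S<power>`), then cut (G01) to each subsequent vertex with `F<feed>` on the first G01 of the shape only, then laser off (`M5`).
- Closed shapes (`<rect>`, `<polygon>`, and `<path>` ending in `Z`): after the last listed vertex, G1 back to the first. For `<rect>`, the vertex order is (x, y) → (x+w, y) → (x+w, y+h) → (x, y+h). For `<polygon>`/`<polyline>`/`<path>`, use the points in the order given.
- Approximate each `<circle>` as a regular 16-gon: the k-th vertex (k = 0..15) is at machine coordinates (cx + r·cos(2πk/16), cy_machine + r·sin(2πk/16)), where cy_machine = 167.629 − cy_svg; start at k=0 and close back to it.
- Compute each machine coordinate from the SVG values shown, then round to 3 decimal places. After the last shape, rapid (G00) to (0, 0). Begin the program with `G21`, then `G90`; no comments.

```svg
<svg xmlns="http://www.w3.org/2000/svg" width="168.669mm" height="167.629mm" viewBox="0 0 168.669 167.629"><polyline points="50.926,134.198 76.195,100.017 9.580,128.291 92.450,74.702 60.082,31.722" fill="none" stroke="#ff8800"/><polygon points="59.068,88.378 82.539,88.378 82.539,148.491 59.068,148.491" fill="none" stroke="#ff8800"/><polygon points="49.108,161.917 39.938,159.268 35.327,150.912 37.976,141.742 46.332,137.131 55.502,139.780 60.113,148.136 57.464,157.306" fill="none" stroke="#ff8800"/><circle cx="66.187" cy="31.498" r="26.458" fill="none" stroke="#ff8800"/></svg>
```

G21
G90
G00 X50.926 Y33.431
M3 S253
G01 X76.195 Y67.612 F2461
G01 X9.580 Y39.338
G01 X92.450 Y92.927
G01 X60.082 Y135.907
M5
G00 X59.068 Y79.251
M3 S253
G01 X82.539 Y79.251 F2461
G01 X82.539 Y19.138
G01 X59.068 Y19.138
G01 X59.068 Y79.251
M5
G00 X49.108 Y5.712
M3 S253
G01 X39.938 Y8.361 F2461
G01 X35.327 Y16.717
G01 X37.976 Y25.887
G01 X46.332 Y30.498
G01 X55.502 Y27.849
G01 X60.113 Y19.493
G01 X57.464 Y10.323
G01 X49.108 Y5.712
M5
G00 X92.645 Y136.131
M3 S253
G01 X90.631 Y146.256 F2461
G01 X84.896 Y154.840
G01 X76.312 Y160.575
G01 X66.187 Y162.589
G01 X56.062 Y160.575
G01 X47.478 Y154.840
G01 X41.743 Y146.256
G01 X39.729 Y136.131
G01 X41.743 Y126.006
G01 X47.478 Y117.422
G01 X56.062 Y111.687
G01 X66.187 Y109.673
G01 X76.312 Y111.687
G01 X84.896 Y117.422
G01 X90.631 Y126.006
G01 X92.645 Y136.131
M5
G00 X0.000 Y0.000

Since the viewBox matches the mm dimensions, user units are millimetres directly. The only transform is the Y-flip y_m = 167.629 − y_svg.

Shape 1 is a open polyline drawn with `<polyline>`. Its stroke #ff8800 means engrave at S253, F2461. After flipping Y the toolpath is (50.926,33.431) → (76.195,67.612) → (9.580,39.338) → (92.450,92.927) → (60.082,135.907).

Shape 2 is a rectangle drawn with `<polygon>`. Its stroke #ff8800 means engrave at S253, F2461. After flipping Y the toolpath is (59.068,79.251) → (82.539,79.251) → (82.539,19.138) → (59.068,19.138) → (59.068,79.251), returning to the start.

Shape 3 is a regular polygon drawn with `<polygon>`. Its stroke #ff8800 means engrave at S253, F2461. After flipping Y the toolpath is (49.108,5.712) → (39.938,8.361) → (35.327,16.717) → (37.976,25.887) → (46.332,30.498) → (55.502,27.849) → (60.113,19.493) → (57.464,10.323) → (49.108,5.712), returning to the start.

Shape 4 is a circle drawn with `<circle>`. Its stroke #ff8800 means engrave at S253, F2461. After flipping Y the toolpath is (92.645,136.131) → (90.631,146.256) → (84.896,154.840) → (76.312,160.575) → (66.187,162.589) → (56.062,160.575) → (47.478,154.840) → (41.743,146.256) → (39.729,136.131) → (41.743,126.006) → (47.478,117.422) → (56.062,111.687) → (66.187,109.673) → (76.312,111.687) → (84.896,117.422) → (90.631,126.006) → (92.645,136.131), returning to the start.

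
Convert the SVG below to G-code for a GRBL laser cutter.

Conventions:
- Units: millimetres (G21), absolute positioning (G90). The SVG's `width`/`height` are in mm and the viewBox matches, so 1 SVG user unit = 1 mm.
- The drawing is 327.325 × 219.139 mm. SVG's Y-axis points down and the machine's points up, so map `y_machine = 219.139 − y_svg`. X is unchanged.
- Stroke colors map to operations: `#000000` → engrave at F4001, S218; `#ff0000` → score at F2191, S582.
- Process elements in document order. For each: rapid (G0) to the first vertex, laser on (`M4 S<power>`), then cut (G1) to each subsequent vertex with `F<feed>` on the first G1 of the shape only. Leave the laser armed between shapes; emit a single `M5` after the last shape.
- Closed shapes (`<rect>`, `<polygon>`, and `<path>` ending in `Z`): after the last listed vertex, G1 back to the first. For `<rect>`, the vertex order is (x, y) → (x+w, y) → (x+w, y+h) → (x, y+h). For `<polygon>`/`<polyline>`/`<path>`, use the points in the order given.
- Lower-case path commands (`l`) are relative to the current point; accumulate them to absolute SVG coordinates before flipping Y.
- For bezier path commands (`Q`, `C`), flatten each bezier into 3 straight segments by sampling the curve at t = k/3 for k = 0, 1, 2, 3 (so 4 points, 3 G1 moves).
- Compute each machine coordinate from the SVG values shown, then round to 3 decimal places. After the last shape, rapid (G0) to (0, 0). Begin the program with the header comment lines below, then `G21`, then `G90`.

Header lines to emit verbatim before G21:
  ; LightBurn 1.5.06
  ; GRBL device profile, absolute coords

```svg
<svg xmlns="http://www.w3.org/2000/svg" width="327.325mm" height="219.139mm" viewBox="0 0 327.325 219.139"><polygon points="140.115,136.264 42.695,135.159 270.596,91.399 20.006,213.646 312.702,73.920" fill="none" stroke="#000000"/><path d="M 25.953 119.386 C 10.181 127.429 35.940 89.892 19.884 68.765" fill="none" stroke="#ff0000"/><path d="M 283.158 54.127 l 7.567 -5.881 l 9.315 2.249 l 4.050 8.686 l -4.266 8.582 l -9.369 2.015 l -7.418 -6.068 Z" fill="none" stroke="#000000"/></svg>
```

; LightBurn 1.5.06
; GRBL device profile, absolute coords
G21
G90
G0 X140.115 Y82.875
M4 S218
G1 X42.695 Y83.980 F4001
G1 X270.596 Y127.740
G1 X20.006 Y5.493
G1 X312.702 Y145.219
G1 X140.115 Y82.875
G0 X25.953 Y99.753
M4 S582
G1 X20.938 Y104.607 F2191
G1 X25.089 Y126.073
G1 X19.884 Y150.374
G0 X283.158 Y165.012
M4 S218
G1 X290.725 Y170.893 F4001
G1 X300.040 Y168.644
G1 X304.090 Y159.958
G1 X299.824 Y151.376
G1 X290.455 Y149.361
G1 X283.037 Y155.429
G1 X283.158 Y165.012
M5
G0 X0.000 Y0.000

Since the viewBox matches the mm dimensions, user units are millimetres directly. The only transform is the Y-flip y_m = 219.139 − y_svg.

Shape 1 is a closed polygon drawn with `<polygon>`. Its stroke #000000 means engrave at S218, F4001. After flipping Y the toolpath is (140.115,82.875) → (42.695,83.980) → (270.596,127.740) → (20.006,5.493) → (312.702,145.219) → (140.115,82.875), returning to the start.

Shape 2 is a cubic bezier drawn with `<path>`. Its stroke #ff0000 means score at S582, F2191. After flipping Y the toolpath is (25.953,99.753) → (20.938,104.607) → (25.089,126.073) → (19.884,150.374).

Shape 3 is a regular polygon drawn with `<path>`. Its stroke #000000 means engrave at S218, F4001. After flipping Y the toolpath is (283.158,165.012) → (290.725,170.893) → (300.040,168.644) → (304.090,159.958) → (299.824,151.376) → (290.455,149.361) → (283.037,155.429) → (283.158,165.012), returning to the start.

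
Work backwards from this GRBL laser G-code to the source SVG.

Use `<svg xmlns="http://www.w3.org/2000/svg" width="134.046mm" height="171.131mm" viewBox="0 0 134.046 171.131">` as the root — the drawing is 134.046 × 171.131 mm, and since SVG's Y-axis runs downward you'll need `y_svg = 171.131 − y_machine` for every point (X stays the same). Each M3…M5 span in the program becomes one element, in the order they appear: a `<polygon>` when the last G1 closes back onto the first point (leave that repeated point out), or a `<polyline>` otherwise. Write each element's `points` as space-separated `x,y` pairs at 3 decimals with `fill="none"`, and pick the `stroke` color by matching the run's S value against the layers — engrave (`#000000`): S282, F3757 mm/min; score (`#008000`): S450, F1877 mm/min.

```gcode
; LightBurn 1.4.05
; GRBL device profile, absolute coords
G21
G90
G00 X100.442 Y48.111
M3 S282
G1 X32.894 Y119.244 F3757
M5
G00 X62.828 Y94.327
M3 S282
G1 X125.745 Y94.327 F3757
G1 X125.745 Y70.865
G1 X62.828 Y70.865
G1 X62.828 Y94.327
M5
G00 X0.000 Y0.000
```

Each laser-on run becomes one SVG element. Flip Y back into SVG space with y_svg = 171.131 − y_machine. Every run uses S282, so all elements get stroke `#000000` (engrave).

Run 1: The run is open, so emit a `<polyline>` with points (Y-flipped): 100.442,123.020 32.894,51.887.

Run 2: The run returns to its start, so emit a `<polygon>` with points (Y-flipped): 62.828,76.804 125.745,76.804 125.745,100.266 62.828,100.266.

<svg xmlns="http://www.w3.org/2000/svg" width="134.046mm" height="171.131mm" viewBox="0 0 134.046 171.131">
  <polyline points="100.442,123.020 32.894,51.887" fill="none" stroke="#000000"/>
  <polygon points="62.828,76.804 125.745,76.804 125.745,100.266 62.828,100.266" fill="none" stroke="#000000"/>
</svg>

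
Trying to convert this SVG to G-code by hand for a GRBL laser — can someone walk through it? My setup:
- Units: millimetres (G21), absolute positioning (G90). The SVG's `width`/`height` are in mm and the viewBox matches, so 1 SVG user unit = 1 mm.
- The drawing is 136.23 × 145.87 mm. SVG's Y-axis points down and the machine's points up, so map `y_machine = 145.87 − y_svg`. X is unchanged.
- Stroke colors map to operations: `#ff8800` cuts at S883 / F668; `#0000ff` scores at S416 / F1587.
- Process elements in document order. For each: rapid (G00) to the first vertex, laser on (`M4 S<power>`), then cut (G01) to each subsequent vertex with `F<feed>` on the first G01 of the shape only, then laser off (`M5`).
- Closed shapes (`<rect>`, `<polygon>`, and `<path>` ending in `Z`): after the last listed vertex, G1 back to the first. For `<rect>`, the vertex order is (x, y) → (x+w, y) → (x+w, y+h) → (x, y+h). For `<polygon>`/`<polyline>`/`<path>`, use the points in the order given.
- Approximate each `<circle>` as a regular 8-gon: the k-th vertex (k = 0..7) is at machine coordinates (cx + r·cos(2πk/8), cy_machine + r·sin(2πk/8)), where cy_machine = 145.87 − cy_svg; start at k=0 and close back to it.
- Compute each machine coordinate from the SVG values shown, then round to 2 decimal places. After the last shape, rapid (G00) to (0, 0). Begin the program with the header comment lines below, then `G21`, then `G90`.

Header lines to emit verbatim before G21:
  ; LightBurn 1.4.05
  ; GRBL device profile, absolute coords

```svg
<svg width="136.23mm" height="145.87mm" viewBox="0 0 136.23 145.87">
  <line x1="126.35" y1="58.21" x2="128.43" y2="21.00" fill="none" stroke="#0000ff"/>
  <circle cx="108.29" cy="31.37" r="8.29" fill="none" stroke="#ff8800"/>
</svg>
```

; LightBurn 1.4.05
; GRBL device profile, absolute coords
G21
G90
G00 X126.35 Y87.66
M4 S416
G01 X128.43 Y124.87 F1587
M5
G00 X116.58 Y114.50
M4 S883
G01 X114.15 Y120.36 F668
G01 X108.29 Y122.79
G01 X102.43 Y120.36
G01 X100.00 Y114.50
G01 X102.43 Y108.64
G01 X108.29 Y106.21
G01 X114.15 Y108.64
G01 X116.58 Y114.50
M5
G00 X0.00 Y0.00

Since the viewBox matches the mm dimensions, user units are millimetres directly. The only transform is the Y-flip y_m = 145.87 − y_svg.

Shape 1 is a line segment drawn with `<line>`. Its stroke #0000ff means score at S416, F1587. After flipping Y the toolpath is (126.35,87.66) → (128.43,124.87).

Shape 2 is a circle drawn with `<circle>`. Its stroke #ff8800 means cut at S883, F668. After flipping Y the toolpath is (116.58,114.50) → (114.15,120.36) → (108.29,122.79) → (102.43,120.36) → (100.00,114.50) → (102.43,108.64) → (108.29,106.21) → (114.15,108.64) → (116.58,114.50), returning to the start.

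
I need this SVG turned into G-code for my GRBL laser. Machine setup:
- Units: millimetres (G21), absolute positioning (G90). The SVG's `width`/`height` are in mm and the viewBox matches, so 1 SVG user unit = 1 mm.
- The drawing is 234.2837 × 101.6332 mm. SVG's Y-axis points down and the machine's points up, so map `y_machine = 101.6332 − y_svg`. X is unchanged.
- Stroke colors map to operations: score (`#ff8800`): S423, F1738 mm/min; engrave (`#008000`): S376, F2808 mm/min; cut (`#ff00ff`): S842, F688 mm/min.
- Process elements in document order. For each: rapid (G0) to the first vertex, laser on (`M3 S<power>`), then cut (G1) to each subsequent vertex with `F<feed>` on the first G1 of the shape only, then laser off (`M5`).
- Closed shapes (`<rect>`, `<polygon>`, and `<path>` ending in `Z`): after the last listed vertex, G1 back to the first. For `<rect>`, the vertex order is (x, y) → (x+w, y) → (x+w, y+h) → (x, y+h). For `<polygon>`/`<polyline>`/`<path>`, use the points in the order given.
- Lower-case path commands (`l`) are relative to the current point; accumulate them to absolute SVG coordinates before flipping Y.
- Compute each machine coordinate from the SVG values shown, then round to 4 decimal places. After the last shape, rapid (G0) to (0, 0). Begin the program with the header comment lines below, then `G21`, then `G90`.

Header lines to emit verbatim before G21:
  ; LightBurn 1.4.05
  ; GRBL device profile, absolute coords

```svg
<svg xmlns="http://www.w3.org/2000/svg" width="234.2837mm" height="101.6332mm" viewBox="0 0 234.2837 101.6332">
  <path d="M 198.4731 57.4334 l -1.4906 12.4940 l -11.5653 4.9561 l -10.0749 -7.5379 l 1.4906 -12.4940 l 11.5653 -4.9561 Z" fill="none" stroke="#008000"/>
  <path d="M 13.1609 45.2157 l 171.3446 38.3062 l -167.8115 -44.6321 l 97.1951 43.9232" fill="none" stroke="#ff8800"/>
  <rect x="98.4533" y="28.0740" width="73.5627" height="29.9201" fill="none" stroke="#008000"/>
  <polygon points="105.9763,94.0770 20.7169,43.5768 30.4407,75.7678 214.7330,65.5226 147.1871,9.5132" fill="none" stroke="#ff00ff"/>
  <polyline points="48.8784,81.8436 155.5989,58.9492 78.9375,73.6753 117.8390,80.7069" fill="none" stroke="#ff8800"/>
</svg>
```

Since the viewBox matches the mm dimensions, user units are millimetres directly. The only transform is the Y-flip y_m = 101.6332 − y_svg.

Shape 1 is a regular polygon drawn with `<path>`. Its stroke #008000 means engrave at S376, F2808. After flipping Y the toolpath is (198.4731,44.1998) → (196.9825,31.7058) → (185.4172,26.7497) → (175.3423,34.2876) → (176.8329,46.7816) → (188.3982,51.7377) → (198.4731,44.1998), returning to the start.

Shape 2 is a open polyline drawn with `<path>`. Its stroke #ff8800 means score at S423, F1738. After flipping Y the toolpath is (13.1609,56.4175) → (184.5055,18.1113) → (16.6940,62.7434) → (113.8891,18.8202).

Shape 3 is a rectangle drawn with `<rect>`. Its stroke #008000 means engrave at S376, F2808. After flipping Y the toolpath is (98.4533,73.5592) → (172.0160,73.5592) → (172.0160,43.6391) → (98.4533,43.6391) → (98.4533,73.5592), returning to the start.

Shape 4 is a closed polygon drawn with `<polygon>`. Its stroke #ff00ff means cut at S842, F688. After flipping Y the toolpath is (105.9763,7.5562) → (20.7169,58.0564) → (30.4407,25.8654) → (214.7330,36.1106) → (147.1871,92.1200) → (105.9763,7.5562), returning to the start.

Shape 5 is a open polyline drawn with `<polyline>`. Its stroke #ff8800 means score at S423, F1738. After flipping Y the toolpath is (48.8784,19.7896) → (155.5989,42.6840) → (78.9375,27.9579) → (117.8390,20.9263).

; LightBurn 1.4.05
; GRBL device profile, absolute coords
G21
G90
G0 X198.4731 Y44.1998
M3 S376
G1 X196.9825 Y31.7058 F2808
G1 X185.4172 Y26.7497
G1 X175.3423 Y34.2876
G1 X176.8329 Y46.7816
G1 X188.3982 Y51.7377
G1 X198.4731 Y44.1998
M5
G0 X13.1609 Y56.4175
M3 S423
G1 X184.5055 Y18.1113 F1738
G1 X16.6940 Y62.7434
G1 X113.8891 Y18.8202
M5
G0 X98.4533 Y73.5592
M3 S376
G1 X172.0160 Y73.5592 F2808
G1 X172.0160 Y43.6391
G1 X98.4533 Y43.6391
G1 X98.4533 Y73.5592
M5
G0 X105.9763 Y7.5562
M3 S842
G1 X20.7169 Y58.0564 F688
G1 X30.4407 Y25.8654
G1 X214.7330 Y36.1106
G1 X147.1871 Y92.1200
G1 X105.9763 Y7.5562
M5
G0 X48.8784 Y19.7896
M3 S423
G1 X155.5989 Y42.6840 F1738
G1 X78.9375 Y27.9579
G1 X117.8390 Y20.9263
M5
G0 X0.0000 Y0.0000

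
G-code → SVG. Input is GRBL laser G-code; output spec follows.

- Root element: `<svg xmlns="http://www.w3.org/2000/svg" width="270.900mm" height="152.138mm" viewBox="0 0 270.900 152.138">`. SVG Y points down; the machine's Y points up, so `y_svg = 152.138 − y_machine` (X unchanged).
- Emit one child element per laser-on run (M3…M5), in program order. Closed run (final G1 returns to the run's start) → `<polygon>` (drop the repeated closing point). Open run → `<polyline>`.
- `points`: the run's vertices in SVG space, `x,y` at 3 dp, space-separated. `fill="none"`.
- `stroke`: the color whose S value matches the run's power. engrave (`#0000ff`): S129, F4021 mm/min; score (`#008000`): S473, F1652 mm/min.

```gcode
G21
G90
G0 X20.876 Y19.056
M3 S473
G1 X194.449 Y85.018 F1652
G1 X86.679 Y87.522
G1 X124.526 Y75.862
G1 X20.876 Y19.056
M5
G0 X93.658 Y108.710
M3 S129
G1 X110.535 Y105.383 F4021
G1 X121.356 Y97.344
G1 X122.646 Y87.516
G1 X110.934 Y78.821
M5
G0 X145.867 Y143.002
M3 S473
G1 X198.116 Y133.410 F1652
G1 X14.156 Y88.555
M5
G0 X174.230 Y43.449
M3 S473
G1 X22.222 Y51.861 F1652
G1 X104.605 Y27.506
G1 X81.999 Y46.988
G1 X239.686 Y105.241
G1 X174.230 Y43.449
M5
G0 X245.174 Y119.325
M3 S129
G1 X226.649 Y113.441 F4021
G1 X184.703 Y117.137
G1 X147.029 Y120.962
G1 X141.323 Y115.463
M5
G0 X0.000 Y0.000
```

Machine Y-up, SVG Y-down with viewBox height 152.138, so y_svg = 152.138 − y_machine; X carries over.

Run 1: power S473 maps to stroke `#008000` (score). The run returns to its start, so emit a `<polygon>` with points (Y-flipped): 20.876,133.082 194.449,67.120 86.679,64.616 124.526,76.276.

Run 2: S129 ⇒ engrave layer `#0000ff`. The run is open, so emit a `<polyline>` with points (Y-flipped): 93.658,43.428 110.535,46.755 121.356,54.794 122.646,64.622 110.934,73.317.

Run 3: the run's S473 means `#008000` (score). The run is open, so emit a `<polyline>` with points (Y-flipped): 145.867,9.136 198.116,18.728 14.156,63.583.

Run 4: S473 ⇒ score layer `#008000`. The run returns to its start, so emit a `<polygon>` with points (Y-flipped): 174.230,108.689 22.222,100.277 104.605,124.632 81.999,105.150 239.686,46.897.

Run 5: power S129 maps to stroke `#0000ff` (engrave). The run is open, so emit a `<polyline>` with points (Y-flipped): 245.174,32.813 226.649,38.697 184.703,35.001 147.029,31.176 141.323,36.675.

<svg xmlns="http://www.w3.org/2000/svg" width="270.900mm" height="152.138mm" viewBox="0 0 270.900 152.138">
  <polygon points="20.876,133.082 194.449,67.120 86.679,64.616 124.526,76.276" fill="none" stroke="#008000"/>
  <polyline points="93.658,43.428 110.535,46.755 121.356,54.794 122.646,64.622 110.934,73.317" fill="none" stroke="#0000ff"/>
  <polyline points="145.867,9.136 198.116,18.728 14.156,63.583" fill="none" stroke="#008000"/>
  <polygon points="174.230,108.689 22.222,100.277 104.605,124.632 81.999,105.150 239.686,46.897" fill="none" stroke="#008000"/>
  <polyline points="245.174,32.813 226.649,38.697 184.703,35.001 147.029,31.176 141.323,36.675" fill="none" stroke="#0000ff"/>
</svg>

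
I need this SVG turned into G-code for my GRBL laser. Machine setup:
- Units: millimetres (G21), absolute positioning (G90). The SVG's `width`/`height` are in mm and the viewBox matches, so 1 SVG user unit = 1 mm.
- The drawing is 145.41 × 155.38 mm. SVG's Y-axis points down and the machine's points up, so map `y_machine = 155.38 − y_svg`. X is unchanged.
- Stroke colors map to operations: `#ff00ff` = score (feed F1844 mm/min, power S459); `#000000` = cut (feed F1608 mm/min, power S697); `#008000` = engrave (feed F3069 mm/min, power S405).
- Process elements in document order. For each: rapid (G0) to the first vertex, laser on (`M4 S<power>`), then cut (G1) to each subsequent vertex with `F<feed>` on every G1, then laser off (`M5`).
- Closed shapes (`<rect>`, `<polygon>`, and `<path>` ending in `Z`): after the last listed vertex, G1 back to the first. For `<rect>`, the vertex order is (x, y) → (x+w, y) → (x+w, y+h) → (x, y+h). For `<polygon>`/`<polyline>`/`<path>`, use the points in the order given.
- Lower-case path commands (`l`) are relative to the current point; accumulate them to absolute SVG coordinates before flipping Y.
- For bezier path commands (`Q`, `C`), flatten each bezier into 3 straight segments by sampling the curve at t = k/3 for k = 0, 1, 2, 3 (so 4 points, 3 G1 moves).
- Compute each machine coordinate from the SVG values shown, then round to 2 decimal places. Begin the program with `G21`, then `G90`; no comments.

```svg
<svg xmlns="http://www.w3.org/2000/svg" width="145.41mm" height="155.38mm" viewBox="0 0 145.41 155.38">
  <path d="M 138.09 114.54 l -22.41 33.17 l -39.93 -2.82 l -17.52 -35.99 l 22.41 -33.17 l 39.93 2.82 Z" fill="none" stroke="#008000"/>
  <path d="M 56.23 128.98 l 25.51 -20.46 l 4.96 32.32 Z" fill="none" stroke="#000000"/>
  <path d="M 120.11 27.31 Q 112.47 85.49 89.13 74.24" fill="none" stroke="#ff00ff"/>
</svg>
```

G21
G90
G0 X138.09 Y40.84
M4 S405
G1 X115.68 Y7.67 F3069
G1 X75.75 Y10.49 F3069
G1 X58.23 Y46.48 F3069
G1 X80.64 Y79.65 F3069
G1 X120.57 Y76.83 F3069
G1 X138.09 Y40.84 F3069
M5
G0 X56.23 Y26.40
M4 S697
G1 X81.74 Y46.86 F1608
G1 X86.70 Y14.54 F1608
G1 X56.23 Y26.40 F1608
M5
G0 X120.11 Y128.07
M4 S459
G1 X113.27 Y97.00 F1844
G1 X102.95 Y81.35 F1844
G1 X89.13 Y81.14 F1844
M5

Since the viewBox matches the mm dimensions, user units are millimetres directly. The only transform is the Y-flip y_m = 155.38 − y_svg.

Shape 1 is a regular polygon drawn with `<path>`. Its stroke #008000 means engrave at S405, F3069. After flipping Y the toolpath is (138.09,40.84) → (115.68,7.67) → (75.75,10.49) → (58.23,46.48) → (80.64,79.65) → (120.57,76.83) → (138.09,40.84), returning to the start.

Shape 2 is a regular polygon drawn with `<path>`. Its stroke #000000 means cut at S697, F1608. After flipping Y the toolpath is (56.23,26.40) → (81.74,46.86) → (86.70,14.54) → (56.23,26.40), returning to the start.

Shape 3 is a quadratic bezier drawn with `<path>`. Its stroke #ff00ff means score at S459, F1844. After flipping Y the toolpath is (120.11,128.07) → (113.27,97.00) → (102.95,81.35) → (89.13,81.14).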